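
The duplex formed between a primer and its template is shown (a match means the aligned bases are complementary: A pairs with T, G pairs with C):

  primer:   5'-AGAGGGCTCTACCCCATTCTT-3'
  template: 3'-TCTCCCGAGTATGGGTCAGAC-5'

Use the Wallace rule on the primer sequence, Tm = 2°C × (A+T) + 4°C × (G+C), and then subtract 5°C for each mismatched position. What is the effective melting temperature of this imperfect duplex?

39°C

Primer base counts: A=4, T=6, G=4, C=7 → A+T=10, G+C=11
Perfect-match Tm = 2(10) + 4(11) = 20 + 44 = 64°C
Mismatches (positions where the bases are not complementary): 5 (at positions 10, 11, 12, 17, 21)
Effective Tm = 64 − 5×5 = 64 − 25 = 39°C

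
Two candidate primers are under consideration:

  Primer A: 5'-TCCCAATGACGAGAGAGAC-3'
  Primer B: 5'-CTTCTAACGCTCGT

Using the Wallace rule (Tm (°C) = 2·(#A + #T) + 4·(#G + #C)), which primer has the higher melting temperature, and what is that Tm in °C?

Primer A, 58°C

Primer A: A+T=9, G+C=10 → Tm = 2(9)+4(10) = 58°C
Primer B: A+T=7, G+C=7 → Tm = 2(7)+4(7) = 42°C
58°C vs 42°C → primer A is higher.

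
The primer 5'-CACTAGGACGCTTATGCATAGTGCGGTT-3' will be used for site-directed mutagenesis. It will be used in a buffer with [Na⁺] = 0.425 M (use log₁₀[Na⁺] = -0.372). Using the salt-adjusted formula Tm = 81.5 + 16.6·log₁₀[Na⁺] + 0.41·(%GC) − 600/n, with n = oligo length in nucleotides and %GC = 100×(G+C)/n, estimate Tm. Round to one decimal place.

74.4°C

Length n = 28. Base counts: G=8, T=8, C=6, A=6
G+C = 14, so %GC = 14/28 × 100 = 50%
Salt term: 16.6 × (-0.372) = -6.175
GC term: 0.41 × 50 = 20.5; length term: −600/28 = −21.429
Tm = 81.5 + (-6.175) + 20.5 − 21.429 = 74.396 → 74.4°C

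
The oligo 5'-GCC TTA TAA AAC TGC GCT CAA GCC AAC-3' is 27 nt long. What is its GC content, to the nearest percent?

48%

Scanning the sequence gives C=9, T=5, G=4, A=9.
G+C = 4 + 9 = 13 out of 27 bases
%GC = 13/27 × 100 = 48.15% ≈ 48%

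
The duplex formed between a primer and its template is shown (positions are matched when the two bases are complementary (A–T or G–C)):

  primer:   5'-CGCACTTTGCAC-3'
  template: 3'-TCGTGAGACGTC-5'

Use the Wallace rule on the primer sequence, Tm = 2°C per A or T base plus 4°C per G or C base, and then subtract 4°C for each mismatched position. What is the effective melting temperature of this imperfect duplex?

Primer base counts: A=2, T=3, G=2, C=5 → A+T=5, G+C=7
Perfect-match Tm = 2(5) + 4(7) = 10 + 28 = 38°C
Mismatches (positions where the bases are not complementary): 3 (at positions 1, 7, 12)
Effective Tm = 38 − 3×4 = 38 − 12 = 26°C

26°C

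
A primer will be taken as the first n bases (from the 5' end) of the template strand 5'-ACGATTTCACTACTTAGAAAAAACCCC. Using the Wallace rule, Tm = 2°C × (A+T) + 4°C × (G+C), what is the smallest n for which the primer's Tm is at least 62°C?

First 23 bases: ACGATTTCACTACTTAGAAAAAA → Tm = 58°C (< 62°C)
First 24 bases: ACGATTTCACTACTTAGAAAAAAC → Tm = 62°C (≥ 62°C)
Each additional base adds 2°C (A/T) or 4°C (G/C), so Tm is non-decreasing in n; n = 24 is the first length to reach 62°C.

n = 24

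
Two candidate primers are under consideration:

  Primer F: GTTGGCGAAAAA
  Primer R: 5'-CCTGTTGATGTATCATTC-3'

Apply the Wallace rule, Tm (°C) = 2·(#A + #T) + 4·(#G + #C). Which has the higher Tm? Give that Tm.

Primer F: A+T=7, G+C=5 → Tm = 2(7)+4(5) = 34°C
Primer R: A+T=11, G+C=7 → Tm = 2(11)+4(7) = 50°C
34°C vs 50°C → primer R is higher.

Primer R, 50°C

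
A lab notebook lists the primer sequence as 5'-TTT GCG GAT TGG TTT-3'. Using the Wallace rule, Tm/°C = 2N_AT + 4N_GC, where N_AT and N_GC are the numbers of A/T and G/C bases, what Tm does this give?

G=5, T=8, C=1, A=1
A+T = 9, G+C = 6
Tm = 2(9) + 4(6) = 18 + 24 = 42°C

42°C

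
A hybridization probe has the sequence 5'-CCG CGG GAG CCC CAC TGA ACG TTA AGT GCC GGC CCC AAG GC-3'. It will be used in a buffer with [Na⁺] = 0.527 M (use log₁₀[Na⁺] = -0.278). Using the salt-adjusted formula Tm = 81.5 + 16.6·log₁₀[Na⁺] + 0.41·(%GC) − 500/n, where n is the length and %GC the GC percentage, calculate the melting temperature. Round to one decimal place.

93.7°C

Length n = 41. Base counts: A=8, C=16, T=4, G=13
G+C = 29, so %GC = 29/41 × 100 = 70.732%
Salt term: 16.6 × (-0.278) = -4.615
GC term: 0.41 × 70.732 = 29; length term: −500/41 = −12.195
Tm = 81.5 + (-4.615) + 29 − 12.195 = 93.69 → 93.7°C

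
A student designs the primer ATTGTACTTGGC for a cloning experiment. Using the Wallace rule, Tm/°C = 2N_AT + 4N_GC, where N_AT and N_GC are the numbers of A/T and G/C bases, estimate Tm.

A=2, G=3, C=2, T=5
AT pairs contribute 7, GC pairs contribute 5.
Tm = 4·5 + 2·7 = 20 + 14 = 34°C

34°C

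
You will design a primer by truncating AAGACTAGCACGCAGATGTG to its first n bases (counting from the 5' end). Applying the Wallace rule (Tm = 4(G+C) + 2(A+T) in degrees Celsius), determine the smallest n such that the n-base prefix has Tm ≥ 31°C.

n = 11

First 10 bases: AAGACTAGCA → Tm = 28°C (< 31°C)
First 11 bases: AAGACTAGCAC → Tm = 32°C (≥ 31°C)
Since every base adds ≥2°C, Tm only increases with n, so the threshold is first crossed at n = 11.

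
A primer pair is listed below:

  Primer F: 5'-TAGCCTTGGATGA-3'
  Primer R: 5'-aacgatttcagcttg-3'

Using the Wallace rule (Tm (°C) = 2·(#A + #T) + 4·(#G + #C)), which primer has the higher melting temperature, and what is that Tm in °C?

Primer F: A+T=7, G+C=6 → Tm = 2(7)+4(6) = 38°C
Primer R: A+T=9, G+C=6 → Tm = 2(9)+4(6) = 42°C
38°C vs 42°C → primer R is higher.

Primer R, 42°C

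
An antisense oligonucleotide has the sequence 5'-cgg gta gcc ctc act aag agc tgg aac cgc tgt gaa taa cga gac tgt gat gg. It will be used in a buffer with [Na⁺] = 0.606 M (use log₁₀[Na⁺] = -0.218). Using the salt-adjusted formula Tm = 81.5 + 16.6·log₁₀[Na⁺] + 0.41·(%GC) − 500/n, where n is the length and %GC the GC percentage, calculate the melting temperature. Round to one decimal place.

90.9°C

Length n = 53. Counting bases: T=10, G=17, C=12, A=14
G+C = 29, so %GC = 29/53 × 100 = 54.717%
Salt term: 16.6 × (-0.218) = -3.619
GC term: 0.41 × 54.717 = 22.434; length term: −500/53 = −9.434
Tm = 81.5 + (-3.619) + 22.434 − 9.434 = 90.881 → 90.9°C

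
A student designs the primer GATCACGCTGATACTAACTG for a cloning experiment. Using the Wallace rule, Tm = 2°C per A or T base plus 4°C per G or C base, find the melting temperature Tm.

58°C

C=5, G=4, A=6, T=5
So N_AT = 11 and N_GC = 9.
Tm = 4·9 + 2·11 = 36 + 22 = 58°C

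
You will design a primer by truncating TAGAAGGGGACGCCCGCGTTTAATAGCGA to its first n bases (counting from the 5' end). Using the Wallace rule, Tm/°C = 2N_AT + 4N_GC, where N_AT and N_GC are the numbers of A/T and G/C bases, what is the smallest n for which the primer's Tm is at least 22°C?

n = 8

First 7 bases: TAGAAGG → Tm = 20°C (< 22°C)
First 8 bases: TAGAAGGG → Tm = 24°C (≥ 22°C)
Since every base adds ≥2°C, Tm only increases with n, so the threshold is first crossed at n = 8.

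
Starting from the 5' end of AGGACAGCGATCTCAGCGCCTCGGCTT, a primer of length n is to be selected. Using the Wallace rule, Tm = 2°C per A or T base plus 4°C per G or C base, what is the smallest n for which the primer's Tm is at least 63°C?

n = 20

First 19 bases: AGGACAGCGATCTCAGCGC → Tm = 62°C (< 63°C)
First 20 bases: AGGACAGCGATCTCAGCGCC → Tm = 66°C (≥ 63°C)
Each additional base adds 2°C (A/T) or 4°C (G/C), so Tm is non-decreasing in n; n = 20 is the first length to reach 63°C.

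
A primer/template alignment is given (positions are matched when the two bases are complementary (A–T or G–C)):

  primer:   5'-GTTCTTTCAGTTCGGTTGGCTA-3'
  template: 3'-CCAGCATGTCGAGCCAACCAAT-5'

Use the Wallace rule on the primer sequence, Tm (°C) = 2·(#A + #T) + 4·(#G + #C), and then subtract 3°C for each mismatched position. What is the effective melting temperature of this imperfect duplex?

Primer base counts: A=2, T=10, G=6, C=4 → A+T=12, G+C=10
Perfect-match Tm = 2(12) + 4(10) = 24 + 40 = 64°C
Mismatches (positions where the bases are not complementary): 5 (at positions 2, 5, 7, 11, 20)
Effective Tm = 64 − 5×3 = 64 − 15 = 49°C

49°C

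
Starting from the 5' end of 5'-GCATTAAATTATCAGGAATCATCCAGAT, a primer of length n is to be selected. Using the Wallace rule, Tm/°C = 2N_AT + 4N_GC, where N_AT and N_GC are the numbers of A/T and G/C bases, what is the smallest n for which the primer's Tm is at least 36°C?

First 14 bases: GCATTAAATTATCA → Tm = 34°C (< 36°C)
First 15 bases: GCATTAAATTATCAG → Tm = 38°C (≥ 36°C)
Since every base adds ≥2°C, Tm only increases with n, so the threshold is first crossed at n = 15.

n = 15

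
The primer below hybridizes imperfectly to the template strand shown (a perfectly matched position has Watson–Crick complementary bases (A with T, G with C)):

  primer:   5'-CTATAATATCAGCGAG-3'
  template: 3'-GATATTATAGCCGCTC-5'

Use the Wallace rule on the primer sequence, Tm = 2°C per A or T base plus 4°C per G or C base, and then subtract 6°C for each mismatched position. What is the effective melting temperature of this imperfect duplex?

Primer base counts: A=6, T=4, G=3, C=3 → A+T=10, G+C=6
Perfect-match Tm = 2(10) + 4(6) = 20 + 24 = 44°C
Mismatches (positions where the bases are not complementary): 1 (at position 11)
Effective Tm = 44 − 1×6 = 44 − 6 = 38°C

38°C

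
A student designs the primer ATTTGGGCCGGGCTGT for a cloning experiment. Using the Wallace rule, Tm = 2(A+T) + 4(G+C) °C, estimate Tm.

Scanning the sequence gives G=7, T=5, C=3, A=1.
AT pairs contribute 6, GC pairs contribute 10.
Tm = 2(6) + 4(10) = 12 + 40 = 52°C

52°C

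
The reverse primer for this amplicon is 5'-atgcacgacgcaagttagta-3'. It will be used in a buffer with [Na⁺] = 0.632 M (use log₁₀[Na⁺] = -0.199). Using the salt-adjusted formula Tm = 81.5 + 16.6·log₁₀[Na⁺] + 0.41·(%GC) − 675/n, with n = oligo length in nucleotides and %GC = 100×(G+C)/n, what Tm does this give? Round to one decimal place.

Length n = 20. A=7, C=4, T=4, G=5
G+C = 9, so %GC = 9/20 × 100 = 45%
Salt term: 16.6 × (-0.199) = -3.303
GC term: 0.41 × 45 = 18.45; length term: −675/20 = −33.75
Tm = 81.5 + (-3.303) + 18.45 − 33.75 = 62.897 → 62.9°C

62.9°C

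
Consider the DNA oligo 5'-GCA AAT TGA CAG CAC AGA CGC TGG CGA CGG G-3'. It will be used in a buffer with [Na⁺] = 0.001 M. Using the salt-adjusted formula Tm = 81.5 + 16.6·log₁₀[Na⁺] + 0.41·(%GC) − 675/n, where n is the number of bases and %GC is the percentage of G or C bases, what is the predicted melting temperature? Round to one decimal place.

35.1°C

Length n = 31. G=11, T=3, A=9, C=8
G+C = 19, so %GC = 19/31 × 100 = 61.29%
Salt term: 16.6 × (-3) = -49.8
GC term: 0.41 × 61.29 = 25.129; length term: −675/31 = −21.774
Tm = 81.5 + (-49.8) + 25.129 − 21.774 = 35.055 → 35.1°C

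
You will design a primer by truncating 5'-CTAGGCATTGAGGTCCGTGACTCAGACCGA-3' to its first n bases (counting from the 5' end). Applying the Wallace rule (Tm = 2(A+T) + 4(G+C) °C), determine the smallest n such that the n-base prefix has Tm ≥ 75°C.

n = 25

First 24 bases: CTAGGCATTGAGGTCCGTGACTCA → Tm = 74°C (< 75°C)
First 25 bases: CTAGGCATTGAGGTCCGTGACTCAG → Tm = 78°C (≥ 75°C)
Since every base adds ≥2°C, Tm only increases with n, so the threshold is first crossed at n = 25.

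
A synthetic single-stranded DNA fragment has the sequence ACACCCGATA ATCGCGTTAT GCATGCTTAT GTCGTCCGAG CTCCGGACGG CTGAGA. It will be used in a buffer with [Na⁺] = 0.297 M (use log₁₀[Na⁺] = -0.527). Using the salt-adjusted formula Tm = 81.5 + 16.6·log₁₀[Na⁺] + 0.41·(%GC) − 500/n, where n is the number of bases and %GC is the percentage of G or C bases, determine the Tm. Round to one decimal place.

Length n = 56. C=16, A=12, T=13, G=15
G+C = 31, so %GC = 31/56 × 100 = 55.357%
Salt term: 16.6 × (-0.527) = -8.748
GC term: 0.41 × 55.357 = 22.696; length term: −500/56 = −8.929
Tm = 81.5 + (-8.748) + 22.696 − 8.929 = 86.519 → 86.5°C

86.5°C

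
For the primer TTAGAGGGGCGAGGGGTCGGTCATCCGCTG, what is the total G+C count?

20

Counting bases: A=4, C=6, T=6, G=14
Total G or C: 14 + 6 = 20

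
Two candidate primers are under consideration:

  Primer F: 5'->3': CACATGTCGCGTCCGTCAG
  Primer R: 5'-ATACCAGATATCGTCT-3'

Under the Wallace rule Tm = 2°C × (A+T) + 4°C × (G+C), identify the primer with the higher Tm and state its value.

Primer F, 62°C

Primer F: A+T=7, G+C=12 → Tm = 2(7)+4(12) = 62°C
Primer R: A+T=10, G+C=6 → Tm = 2(10)+4(6) = 44°C
62°C vs 44°C → primer F is higher.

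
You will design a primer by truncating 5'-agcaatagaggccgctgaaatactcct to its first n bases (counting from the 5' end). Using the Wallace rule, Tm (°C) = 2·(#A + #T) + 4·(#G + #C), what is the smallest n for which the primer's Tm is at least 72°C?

First 24 bases: AGCAATAGAGGCCGCTGAAATACT → Tm = 70°C (< 72°C)
First 25 bases: AGCAATAGAGGCCGCTGAAATACTC → Tm = 74°C (≥ 72°C)
Since every base adds ≥2°C, Tm only increases with n, so the threshold is first crossed at n = 25.

n = 25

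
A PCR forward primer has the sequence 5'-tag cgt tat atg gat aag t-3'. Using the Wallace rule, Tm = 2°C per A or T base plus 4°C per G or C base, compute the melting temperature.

50°C

Counting bases: G=5, C=1, T=7, A=6
So N_AT = 13 and N_GC = 6.
Tm = 4·6 + 2·13 = 24 + 26 = 50°C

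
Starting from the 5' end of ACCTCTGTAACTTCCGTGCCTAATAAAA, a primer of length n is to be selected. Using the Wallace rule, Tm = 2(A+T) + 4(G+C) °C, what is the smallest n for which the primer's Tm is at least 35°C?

First 12 bases: ACCTCTGTAACT → Tm = 34°C (< 35°C)
First 13 bases: ACCTCTGTAACTT → Tm = 36°C (≥ 35°C)
Since every base adds ≥2°C, Tm only increases with n, so the threshold is first crossed at n = 13.

n = 13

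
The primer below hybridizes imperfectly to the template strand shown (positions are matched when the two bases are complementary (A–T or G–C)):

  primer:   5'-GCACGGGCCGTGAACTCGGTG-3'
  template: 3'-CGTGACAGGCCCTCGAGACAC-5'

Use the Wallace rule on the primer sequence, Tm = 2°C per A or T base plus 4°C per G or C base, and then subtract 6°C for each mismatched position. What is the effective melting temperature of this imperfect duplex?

Primer base counts: A=3, T=3, G=9, C=6 → A+T=6, G+C=15
Perfect-match Tm = 2(6) + 4(15) = 12 + 60 = 72°C
Mismatches (positions where the bases are not complementary): 5 (at positions 5, 7, 11, 14, 18)
Effective Tm = 72 − 5×6 = 72 − 30 = 42°C

42°C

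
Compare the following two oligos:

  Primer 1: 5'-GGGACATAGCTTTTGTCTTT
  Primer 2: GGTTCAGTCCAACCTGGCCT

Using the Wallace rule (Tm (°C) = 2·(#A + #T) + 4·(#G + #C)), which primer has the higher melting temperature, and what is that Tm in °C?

Primer 2, 64°C

Primer 1: A+T=12, G+C=8 → Tm = 2(12)+4(8) = 56°C
Primer 2: A+T=8, G+C=12 → Tm = 2(8)+4(12) = 64°C
56°C vs 64°C → primer 2 is higher.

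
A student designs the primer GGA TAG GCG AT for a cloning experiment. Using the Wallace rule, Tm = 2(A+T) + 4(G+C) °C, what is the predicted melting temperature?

34°C

T=2, A=3, C=1, G=5
So N_AT = 5 and N_GC = 6.
Tm = 2(5) + 4(6) = 10 + 24 = 34°C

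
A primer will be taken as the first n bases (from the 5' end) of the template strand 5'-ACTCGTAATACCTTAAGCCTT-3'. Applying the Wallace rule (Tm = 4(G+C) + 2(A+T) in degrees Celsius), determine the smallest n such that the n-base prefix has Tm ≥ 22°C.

n = 8

First 7 bases: ACTCGTA → Tm = 20°C (< 22°C)
First 8 bases: ACTCGTAA → Tm = 22°C (≥ 22°C)
Since every base adds ≥2°C, Tm only increases with n, so the threshold is first crossed at n = 8.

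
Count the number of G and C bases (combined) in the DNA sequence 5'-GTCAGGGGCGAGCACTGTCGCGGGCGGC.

Scanning the sequence gives T=3, C=8, G=14, A=3.
G+C = 14 + 8 = 22

22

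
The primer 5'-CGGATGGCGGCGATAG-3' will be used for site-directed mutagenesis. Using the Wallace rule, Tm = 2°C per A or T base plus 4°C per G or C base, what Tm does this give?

54°C

C=3, A=3, G=8, T=2
A+T = 5, G+C = 11
Tm = 4·11 + 2·5 = 44 + 10 = 54°C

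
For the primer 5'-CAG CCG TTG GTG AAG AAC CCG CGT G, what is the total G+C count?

Scanning the sequence gives T=4, G=9, C=7, A=5.
G+C = 9 + 7 = 16

16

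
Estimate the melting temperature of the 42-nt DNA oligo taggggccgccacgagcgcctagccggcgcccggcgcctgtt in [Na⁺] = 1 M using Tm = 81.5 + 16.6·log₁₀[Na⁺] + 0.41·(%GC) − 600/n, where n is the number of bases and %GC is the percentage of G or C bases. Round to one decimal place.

Length n = 42. Counting bases: T=5, C=17, A=4, G=16
G+C = 33, so %GC = 33/42 × 100 = 78.571%
Salt term: 16.6 × (0) = 0
GC term: 0.41 × 78.571 = 32.214; length term: −600/42 = −14.286
Tm = 81.5 + (0) + 32.214 − 14.286 = 99.428 → 99.4°C

99.4°C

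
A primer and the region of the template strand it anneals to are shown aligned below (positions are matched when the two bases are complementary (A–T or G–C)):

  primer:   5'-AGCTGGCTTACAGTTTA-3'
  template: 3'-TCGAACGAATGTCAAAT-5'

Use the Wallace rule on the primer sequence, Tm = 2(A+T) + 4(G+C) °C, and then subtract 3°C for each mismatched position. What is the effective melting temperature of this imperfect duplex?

Primer base counts: A=4, T=6, G=4, C=3 → A+T=10, G+C=7
Perfect-match Tm = 2(10) + 4(7) = 20 + 28 = 48°C
Mismatches (positions where the bases are not complementary): 1 (at position 5)
Effective Tm = 48 − 1×3 = 48 − 3 = 45°C

45°C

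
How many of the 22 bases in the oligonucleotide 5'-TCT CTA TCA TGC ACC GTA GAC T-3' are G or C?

10

Scanning the sequence gives T=7, A=5, C=7, G=3.
Total G or C: 3 + 7 = 10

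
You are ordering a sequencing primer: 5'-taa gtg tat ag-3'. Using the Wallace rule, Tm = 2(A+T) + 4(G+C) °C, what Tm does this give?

28°C

Base counts: G=3, T=4, A=4, C=0
A+T = 8, G+C = 3
Tm = 2×8 + 4×3 = 28°C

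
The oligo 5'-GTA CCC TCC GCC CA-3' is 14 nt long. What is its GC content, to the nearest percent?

Counting bases: C=8, A=2, G=2, T=2
G+C = 2 + 8 = 10 out of 14 bases
%GC = 10/14 × 100 = 71.43% ≈ 71%

71%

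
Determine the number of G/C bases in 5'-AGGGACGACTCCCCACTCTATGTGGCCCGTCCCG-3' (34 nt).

Counting bases: C=14, A=5, T=6, G=9
G+C = 9 + 14 = 23

23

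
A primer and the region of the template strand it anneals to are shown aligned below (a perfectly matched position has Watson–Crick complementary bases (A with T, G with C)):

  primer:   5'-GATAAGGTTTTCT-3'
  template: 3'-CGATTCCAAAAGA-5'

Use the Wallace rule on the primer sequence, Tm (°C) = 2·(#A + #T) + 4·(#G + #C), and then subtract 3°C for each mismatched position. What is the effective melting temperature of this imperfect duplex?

Primer base counts: A=3, T=6, G=3, C=1 → A+T=9, G+C=4
Perfect-match Tm = 2(9) + 4(4) = 18 + 16 = 34°C
Mismatches (positions where the bases are not complementary): 1 (at position 2)
Effective Tm = 34 − 1×3 = 34 − 3 = 31°C

31°C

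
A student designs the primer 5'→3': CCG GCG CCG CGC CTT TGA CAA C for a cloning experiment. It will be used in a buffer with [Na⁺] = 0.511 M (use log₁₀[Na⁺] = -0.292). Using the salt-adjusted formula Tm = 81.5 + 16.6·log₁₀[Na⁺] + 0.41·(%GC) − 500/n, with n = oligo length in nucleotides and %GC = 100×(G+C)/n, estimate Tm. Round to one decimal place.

83.7°C

Length n = 22. Counting bases: T=3, A=3, C=10, G=6
G+C = 16, so %GC = 16/22 × 100 = 72.727%
Salt term: 16.6 × (-0.292) = -4.847
GC term: 0.41 × 72.727 = 29.818; length term: −500/22 = −22.727
Tm = 81.5 + (-4.847) + 29.818 − 22.727 = 83.744 → 83.7°C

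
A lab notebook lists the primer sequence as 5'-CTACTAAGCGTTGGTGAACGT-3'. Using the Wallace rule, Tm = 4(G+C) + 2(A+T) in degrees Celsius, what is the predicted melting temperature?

Scanning the sequence gives G=6, C=4, T=6, A=5.
A+T = 11, G+C = 10
Tm = 4·10 + 2·11 = 40 + 22 = 62°C

62°C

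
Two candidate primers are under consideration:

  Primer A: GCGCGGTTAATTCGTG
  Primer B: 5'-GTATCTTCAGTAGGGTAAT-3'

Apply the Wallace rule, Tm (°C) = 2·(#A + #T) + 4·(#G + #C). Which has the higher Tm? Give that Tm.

Primer A: A+T=7, G+C=9 → Tm = 2(7)+4(9) = 50°C
Primer B: A+T=12, G+C=7 → Tm = 2(12)+4(7) = 52°C
50°C vs 52°C → primer B is higher.

Primer B, 52°C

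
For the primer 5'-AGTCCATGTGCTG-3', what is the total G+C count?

Counting bases: C=3, T=4, G=4, A=2
G+C = 4 + 3 = 7

7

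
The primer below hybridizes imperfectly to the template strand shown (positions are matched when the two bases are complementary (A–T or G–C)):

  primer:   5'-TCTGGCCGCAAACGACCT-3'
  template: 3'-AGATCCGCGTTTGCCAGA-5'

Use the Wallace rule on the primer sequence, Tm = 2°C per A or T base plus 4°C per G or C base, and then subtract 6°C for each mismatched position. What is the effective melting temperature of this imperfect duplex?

34°C

Primer base counts: A=4, T=3, G=4, C=7 → A+T=7, G+C=11
Perfect-match Tm = 2(7) + 4(11) = 14 + 44 = 58°C
Mismatches (positions where the bases are not complementary): 4 (at positions 4, 6, 15, 16)
Effective Tm = 58 − 4×6 = 58 − 24 = 34°C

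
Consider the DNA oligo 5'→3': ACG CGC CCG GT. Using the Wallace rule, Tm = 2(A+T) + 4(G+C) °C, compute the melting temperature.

40°C

Counting bases: G=4, A=1, C=5, T=1
So N_AT = 2 and N_GC = 9.
Tm = 2(2) + 4(9) = 4 + 36 = 40°C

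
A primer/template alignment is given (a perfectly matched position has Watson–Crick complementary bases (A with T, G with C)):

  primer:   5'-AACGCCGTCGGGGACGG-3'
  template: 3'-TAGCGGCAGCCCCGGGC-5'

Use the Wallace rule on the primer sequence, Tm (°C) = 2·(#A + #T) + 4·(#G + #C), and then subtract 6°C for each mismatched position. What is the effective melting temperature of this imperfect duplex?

Primer base counts: A=3, T=1, G=8, C=5 → A+T=4, G+C=13
Perfect-match Tm = 2(4) + 4(13) = 8 + 52 = 60°C
Mismatches (positions where the bases are not complementary): 3 (at positions 2, 14, 16)
Effective Tm = 60 − 3×6 = 60 − 18 = 42°C

42°C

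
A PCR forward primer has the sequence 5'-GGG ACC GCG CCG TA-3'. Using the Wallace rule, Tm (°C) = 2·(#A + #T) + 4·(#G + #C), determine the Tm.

Scanning the sequence gives T=1, C=5, A=2, G=6.
AT pairs contribute 3, GC pairs contribute 11.
Tm = 2(3) + 4(11) = 6 + 44 = 50°C

50°C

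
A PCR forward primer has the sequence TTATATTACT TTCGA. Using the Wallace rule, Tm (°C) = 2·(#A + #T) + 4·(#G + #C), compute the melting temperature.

36°C

Scanning the sequence gives G=1, T=8, C=2, A=4.
A+T = 12, G+C = 3
Tm = 2(12) + 4(3) = 24 + 12 = 36°C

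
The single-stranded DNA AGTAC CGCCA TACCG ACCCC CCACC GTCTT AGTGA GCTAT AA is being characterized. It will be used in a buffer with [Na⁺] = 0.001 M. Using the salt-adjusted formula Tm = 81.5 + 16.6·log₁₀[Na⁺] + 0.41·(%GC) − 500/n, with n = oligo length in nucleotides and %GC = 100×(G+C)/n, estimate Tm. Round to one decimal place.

Length n = 42. Counting bases: A=11, C=16, T=8, G=7
G+C = 23, so %GC = 23/42 × 100 = 54.762%
Salt term: 16.6 × (-3) = -49.8
GC term: 0.41 × 54.762 = 22.452; length term: −500/42 = −11.905
Tm = 81.5 + (-49.8) + 22.452 − 11.905 = 42.247 → 42.2°C

42.2°C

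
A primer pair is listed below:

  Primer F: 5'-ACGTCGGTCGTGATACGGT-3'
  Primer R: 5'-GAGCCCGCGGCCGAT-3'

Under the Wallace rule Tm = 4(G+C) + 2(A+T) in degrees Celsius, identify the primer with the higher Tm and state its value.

Primer F: A+T=8, G+C=11 → Tm = 2(8)+4(11) = 60°C
Primer R: A+T=3, G+C=12 → Tm = 2(3)+4(12) = 54°C
60°C vs 54°C → primer F is higher.

Primer F, 60°C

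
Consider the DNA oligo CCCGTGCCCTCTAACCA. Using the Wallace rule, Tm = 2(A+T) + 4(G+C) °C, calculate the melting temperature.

Counting bases: G=2, A=3, T=3, C=9
A+T = 6, G+C = 11
Tm = 4·11 + 2·6 = 44 + 12 = 56°C

56°C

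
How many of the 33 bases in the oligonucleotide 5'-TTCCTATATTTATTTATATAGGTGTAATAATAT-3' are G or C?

5

Counting bases: G=3, T=17, C=2, A=11
Total G or C: 3 + 2 = 5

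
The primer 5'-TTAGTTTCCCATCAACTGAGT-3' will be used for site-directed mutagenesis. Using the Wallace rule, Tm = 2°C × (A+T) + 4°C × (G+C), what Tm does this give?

Base counts: C=5, T=8, A=5, G=3
AT pairs contribute 13, GC pairs contribute 8.
Tm = 2(13) + 4(8) = 26 + 32 = 58°C

58°C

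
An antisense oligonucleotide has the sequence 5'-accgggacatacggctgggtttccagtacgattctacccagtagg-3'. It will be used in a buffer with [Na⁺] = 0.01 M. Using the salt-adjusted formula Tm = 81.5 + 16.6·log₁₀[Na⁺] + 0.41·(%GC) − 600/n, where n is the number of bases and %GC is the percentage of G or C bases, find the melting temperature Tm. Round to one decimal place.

Length n = 45. Scanning the sequence gives A=10, T=10, C=12, G=13.
G+C = 25, so %GC = 25/45 × 100 = 55.556%
Salt term: 16.6 × (-2) = -33.2
GC term: 0.41 × 55.556 = 22.778; length term: −600/45 = −13.333
Tm = 81.5 + (-33.2) + 22.778 − 13.333 = 57.745 → 57.7°C

57.7°C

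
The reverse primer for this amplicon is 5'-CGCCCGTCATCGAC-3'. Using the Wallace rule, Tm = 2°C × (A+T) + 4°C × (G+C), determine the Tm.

48°C

Counting bases: T=2, C=7, G=3, A=2
A+T = 4, G+C = 10
Tm = 2(4) + 4(10) = 8 + 40 = 48°C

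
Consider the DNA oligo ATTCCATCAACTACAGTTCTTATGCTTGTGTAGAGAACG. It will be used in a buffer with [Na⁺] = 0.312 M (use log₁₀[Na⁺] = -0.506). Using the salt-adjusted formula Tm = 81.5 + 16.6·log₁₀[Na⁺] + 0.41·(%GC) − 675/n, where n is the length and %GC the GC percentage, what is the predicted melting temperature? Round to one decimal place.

Length n = 39. Base counts: T=13, A=11, C=8, G=7
G+C = 15, so %GC = 15/39 × 100 = 38.462%
Salt term: 16.6 × (-0.506) = -8.4
GC term: 0.41 × 38.462 = 15.769; length term: −675/39 = −17.308
Tm = 81.5 + (-8.4) + 15.769 − 17.308 = 71.561 → 71.6°C

71.6°C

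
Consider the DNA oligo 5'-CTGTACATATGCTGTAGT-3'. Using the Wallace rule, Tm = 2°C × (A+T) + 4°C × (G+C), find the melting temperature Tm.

50°C

Base counts: C=3, G=4, A=4, T=7
AT pairs contribute 11, GC pairs contribute 7.
Tm = 4·7 + 2·11 = 28 + 22 = 50°C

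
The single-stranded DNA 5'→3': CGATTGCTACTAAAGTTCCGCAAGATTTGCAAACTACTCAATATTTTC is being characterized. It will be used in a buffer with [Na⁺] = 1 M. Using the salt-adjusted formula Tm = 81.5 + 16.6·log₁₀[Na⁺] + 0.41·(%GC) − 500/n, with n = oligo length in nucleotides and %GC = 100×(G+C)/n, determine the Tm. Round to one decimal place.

Length n = 48. C=11, A=15, G=6, T=16
G+C = 17, so %GC = 17/48 × 100 = 35.417%
Salt term: 16.6 × (0) = 0
GC term: 0.41 × 35.417 = 14.521; length term: −500/48 = −10.417
Tm = 81.5 + (0) + 14.521 − 10.417 = 85.604 → 85.6°C

85.6°C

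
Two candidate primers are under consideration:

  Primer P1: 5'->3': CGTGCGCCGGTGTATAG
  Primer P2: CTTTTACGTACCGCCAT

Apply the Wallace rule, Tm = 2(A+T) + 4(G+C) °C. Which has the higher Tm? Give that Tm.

Primer P1: A+T=6, G+C=11 → Tm = 2(6)+4(11) = 56°C
Primer P2: A+T=9, G+C=8 → Tm = 2(9)+4(8) = 50°C
56°C vs 50°C → primer P1 is higher.

Primer P1, 56°C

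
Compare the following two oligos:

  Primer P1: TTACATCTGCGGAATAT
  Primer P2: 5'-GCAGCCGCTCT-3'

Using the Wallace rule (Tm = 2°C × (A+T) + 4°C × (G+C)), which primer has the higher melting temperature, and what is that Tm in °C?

Primer P1: A+T=11, G+C=6 → Tm = 2(11)+4(6) = 46°C
Primer P2: A+T=3, G+C=8 → Tm = 2(3)+4(8) = 38°C
46°C vs 38°C → primer P1 is higher.

Primer P1, 46°C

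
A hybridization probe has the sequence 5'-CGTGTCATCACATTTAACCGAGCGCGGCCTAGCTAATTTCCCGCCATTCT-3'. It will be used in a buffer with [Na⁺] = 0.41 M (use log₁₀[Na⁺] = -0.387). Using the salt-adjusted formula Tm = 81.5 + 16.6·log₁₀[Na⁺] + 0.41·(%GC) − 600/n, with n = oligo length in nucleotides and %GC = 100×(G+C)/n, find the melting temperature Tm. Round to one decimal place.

Length n = 50. Scanning the sequence gives G=9, A=10, T=14, C=17.
G+C = 26, so %GC = 26/50 × 100 = 52%
Salt term: 16.6 × (-0.387) = -6.424
GC term: 0.41 × 52 = 21.32; length term: −600/50 = −12
Tm = 81.5 + (-6.424) + 21.32 − 12 = 84.396 → 84.4°C

84.4°C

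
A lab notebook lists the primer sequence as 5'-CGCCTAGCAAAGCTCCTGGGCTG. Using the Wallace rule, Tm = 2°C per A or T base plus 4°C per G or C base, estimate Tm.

76°C

Scanning the sequence gives C=8, G=7, A=4, T=4.
A+T = 8, G+C = 15
Tm = 4·15 + 2·8 = 60 + 16 = 76°C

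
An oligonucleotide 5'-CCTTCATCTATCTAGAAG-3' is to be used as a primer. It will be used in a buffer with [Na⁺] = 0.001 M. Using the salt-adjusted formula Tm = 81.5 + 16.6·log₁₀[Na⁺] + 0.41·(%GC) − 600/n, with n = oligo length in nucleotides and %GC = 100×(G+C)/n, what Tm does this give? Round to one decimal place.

Length n = 18. Counting bases: G=2, T=6, A=5, C=5
G+C = 7, so %GC = 7/18 × 100 = 38.889%
Salt term: 16.6 × (-3) = -49.8
GC term: 0.41 × 38.889 = 15.944; length term: −600/18 = −33.333
Tm = 81.5 + (-49.8) + 15.944 − 33.333 = 14.311 → 14.3°C

14.3°C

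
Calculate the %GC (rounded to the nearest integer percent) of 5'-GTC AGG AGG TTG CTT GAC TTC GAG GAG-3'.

Scanning the sequence gives G=11, A=5, C=4, T=7.
G+C = 11 + 4 = 15 out of 27 bases
%GC = 15/27 × 100 = 55.56% ≈ 56%

56%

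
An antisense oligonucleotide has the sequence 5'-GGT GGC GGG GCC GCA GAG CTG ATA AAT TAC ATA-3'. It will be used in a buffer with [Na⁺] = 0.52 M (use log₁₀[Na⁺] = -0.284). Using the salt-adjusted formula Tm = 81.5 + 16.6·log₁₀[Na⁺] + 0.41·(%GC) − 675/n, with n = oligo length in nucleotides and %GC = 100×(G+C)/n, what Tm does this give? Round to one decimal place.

Length n = 33. Counting bases: C=6, G=12, A=9, T=6
G+C = 18, so %GC = 18/33 × 100 = 54.545%
Salt term: 16.6 × (-0.284) = -4.714
GC term: 0.41 × 54.545 = 22.363; length term: −675/33 = −20.455
Tm = 81.5 + (-4.714) + 22.363 − 20.455 = 78.694 → 78.7°C

78.7°C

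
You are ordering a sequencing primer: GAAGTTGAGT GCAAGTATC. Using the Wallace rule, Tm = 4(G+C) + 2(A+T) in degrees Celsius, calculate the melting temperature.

Base counts: G=6, C=2, T=5, A=6
A+T = 11, G+C = 8
Tm = 4·8 + 2·11 = 32 + 22 = 54°C

54°C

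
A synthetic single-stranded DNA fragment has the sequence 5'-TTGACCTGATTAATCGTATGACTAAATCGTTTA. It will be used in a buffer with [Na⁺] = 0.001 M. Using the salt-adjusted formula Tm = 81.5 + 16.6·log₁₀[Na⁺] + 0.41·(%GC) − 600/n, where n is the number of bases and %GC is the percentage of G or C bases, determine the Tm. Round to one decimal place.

25.9°C

Length n = 33. A=10, T=13, G=5, C=5
G+C = 10, so %GC = 10/33 × 100 = 30.303%
Salt term: 16.6 × (-3) = -49.8
GC term: 0.41 × 30.303 = 12.424; length term: −600/33 = −18.182
Tm = 81.5 + (-49.8) + 12.424 − 18.182 = 25.942 → 25.9°C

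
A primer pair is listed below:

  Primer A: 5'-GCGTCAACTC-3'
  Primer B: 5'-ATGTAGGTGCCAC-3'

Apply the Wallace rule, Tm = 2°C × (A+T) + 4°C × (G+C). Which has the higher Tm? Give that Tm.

Primer B, 40°C

Primer A: A+T=4, G+C=6 → Tm = 2(4)+4(6) = 32°C
Primer B: A+T=6, G+C=7 → Tm = 2(6)+4(7) = 40°C
32°C vs 40°C → primer B is higher.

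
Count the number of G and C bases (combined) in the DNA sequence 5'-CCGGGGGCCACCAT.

Base counts: C=6, G=5, T=1, A=2
G+C = 5 + 6 = 11

11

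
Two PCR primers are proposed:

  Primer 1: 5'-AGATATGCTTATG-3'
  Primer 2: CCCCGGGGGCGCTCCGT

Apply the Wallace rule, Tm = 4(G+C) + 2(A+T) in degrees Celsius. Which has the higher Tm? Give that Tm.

Primer 2, 64°C

Primer 1: A+T=9, G+C=4 → Tm = 2(9)+4(4) = 34°C
Primer 2: A+T=2, G+C=15 → Tm = 2(2)+4(15) = 64°C
34°C vs 64°C → primer 2 is higher.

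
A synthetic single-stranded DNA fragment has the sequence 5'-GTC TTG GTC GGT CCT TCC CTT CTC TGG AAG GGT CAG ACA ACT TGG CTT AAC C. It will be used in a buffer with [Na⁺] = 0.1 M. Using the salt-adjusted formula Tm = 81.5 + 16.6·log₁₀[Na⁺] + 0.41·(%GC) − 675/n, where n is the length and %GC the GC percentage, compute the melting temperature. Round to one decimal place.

74.0°C

Length n = 52. Counting bases: T=16, A=8, G=13, C=15
G+C = 28, so %GC = 28/52 × 100 = 53.846%
Salt term: 16.6 × (-1) = -16.6
GC term: 0.41 × 53.846 = 22.077; length term: −675/52 = −12.981
Tm = 81.5 + (-16.6) + 22.077 − 12.981 = 73.996 → 74.0°C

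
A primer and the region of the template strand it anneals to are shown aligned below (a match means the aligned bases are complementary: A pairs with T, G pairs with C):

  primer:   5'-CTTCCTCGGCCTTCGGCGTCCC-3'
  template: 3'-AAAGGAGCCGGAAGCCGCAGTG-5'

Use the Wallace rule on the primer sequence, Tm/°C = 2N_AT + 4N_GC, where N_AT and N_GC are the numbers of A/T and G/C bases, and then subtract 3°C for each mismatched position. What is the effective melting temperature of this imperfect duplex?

70°C

Primer base counts: A=0, T=6, G=5, C=11 → A+T=6, G+C=16
Perfect-match Tm = 2(6) + 4(16) = 12 + 64 = 76°C
Mismatches (positions where the bases are not complementary): 2 (at positions 1, 21)
Effective Tm = 76 − 2×3 = 76 − 6 = 70°C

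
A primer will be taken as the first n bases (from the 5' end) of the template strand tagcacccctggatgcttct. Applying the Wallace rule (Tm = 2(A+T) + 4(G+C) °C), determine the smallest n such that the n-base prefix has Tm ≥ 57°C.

First 18 bases: TAGCACCCCTGGATGCTT → Tm = 56°C (< 57°C)
First 19 bases: TAGCACCCCTGGATGCTTC → Tm = 60°C (≥ 57°C)
Each additional base adds 2°C (A/T) or 4°C (G/C), so Tm is non-decreasing in n; n = 19 is the first length to reach 57°C.

n = 19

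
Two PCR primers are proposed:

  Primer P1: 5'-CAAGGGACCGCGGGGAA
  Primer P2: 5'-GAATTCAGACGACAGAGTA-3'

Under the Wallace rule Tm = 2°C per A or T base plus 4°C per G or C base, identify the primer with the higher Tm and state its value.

Primer P1: A+T=5, G+C=12 → Tm = 2(5)+4(12) = 58°C
Primer P2: A+T=11, G+C=8 → Tm = 2(11)+4(8) = 54°C
58°C vs 54°C → primer P1 is higher.

Primer P1, 58°C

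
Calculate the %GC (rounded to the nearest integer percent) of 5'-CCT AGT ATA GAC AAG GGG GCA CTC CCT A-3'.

Counting bases: T=5, G=7, C=8, A=8
G+C = 7 + 8 = 15 out of 28 bases
%GC = 15/28 × 100 = 53.57% ≈ 54%

54%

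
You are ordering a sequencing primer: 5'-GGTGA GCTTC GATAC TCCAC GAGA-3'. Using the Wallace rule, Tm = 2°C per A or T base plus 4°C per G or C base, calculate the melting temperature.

Base counts: C=6, T=5, G=7, A=6
AT pairs contribute 11, GC pairs contribute 13.
Tm = 2(11) + 4(13) = 22 + 52 = 74°C

74°C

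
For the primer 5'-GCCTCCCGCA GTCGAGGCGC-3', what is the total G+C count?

Scanning the sequence gives A=2, T=2, G=7, C=9.
G+C = 7 + 9 = 16

16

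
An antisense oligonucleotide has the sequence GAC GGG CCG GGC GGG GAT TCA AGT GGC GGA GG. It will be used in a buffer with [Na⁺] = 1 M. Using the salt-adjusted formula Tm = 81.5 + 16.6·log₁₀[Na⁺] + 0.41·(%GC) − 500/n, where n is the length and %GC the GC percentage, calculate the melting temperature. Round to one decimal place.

96.6°C

Length n = 32. G=18, C=6, A=5, T=3
G+C = 24, so %GC = 24/32 × 100 = 75%
Salt term: 16.6 × (0) = 0
GC term: 0.41 × 75 = 30.75; length term: −500/32 = −15.625
Tm = 81.5 + (0) + 30.75 − 15.625 = 96.625 → 96.6°C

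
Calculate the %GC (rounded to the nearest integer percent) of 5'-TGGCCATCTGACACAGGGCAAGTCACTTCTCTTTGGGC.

55%

Counting bases: T=10, C=11, G=10, A=7
G+C = 10 + 11 = 21 out of 38 bases
%GC = 21/38 × 100 = 55.26% ≈ 55%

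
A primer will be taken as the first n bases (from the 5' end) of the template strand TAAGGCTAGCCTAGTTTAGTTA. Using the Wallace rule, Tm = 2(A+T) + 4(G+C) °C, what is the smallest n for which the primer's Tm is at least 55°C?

First 19 bases: TAAGGCTAGCCTAGTTTAG → Tm = 54°C (< 55°C)
First 20 bases: TAAGGCTAGCCTAGTTTAGT → Tm = 56°C (≥ 55°C)
Since every base adds ≥2°C, Tm only increases with n, so the threshold is first crossed at n = 20.

n = 20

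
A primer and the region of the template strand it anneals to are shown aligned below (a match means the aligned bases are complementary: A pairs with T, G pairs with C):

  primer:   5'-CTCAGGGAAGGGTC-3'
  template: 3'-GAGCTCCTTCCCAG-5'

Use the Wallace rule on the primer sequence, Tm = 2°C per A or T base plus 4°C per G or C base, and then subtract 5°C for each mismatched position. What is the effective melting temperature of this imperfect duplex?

Primer base counts: A=3, T=2, G=6, C=3 → A+T=5, G+C=9
Perfect-match Tm = 2(5) + 4(9) = 10 + 36 = 46°C
Mismatches (positions where the bases are not complementary): 2 (at positions 4, 5)
Effective Tm = 46 − 2×5 = 46 − 10 = 36°C

36°C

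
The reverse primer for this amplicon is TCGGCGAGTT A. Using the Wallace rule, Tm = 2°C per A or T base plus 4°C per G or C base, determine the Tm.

34°C

Base counts: G=4, T=3, A=2, C=2
A+T = 5, G+C = 6
Tm = 2×5 + 4×6 = 34°C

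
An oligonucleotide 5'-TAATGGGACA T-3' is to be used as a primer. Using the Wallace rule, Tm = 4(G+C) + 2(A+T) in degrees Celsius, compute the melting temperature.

30°C

Base counts: C=1, A=4, T=3, G=3
A+T = 7, G+C = 4
Tm = 2(7) + 4(4) = 14 + 16 = 30°C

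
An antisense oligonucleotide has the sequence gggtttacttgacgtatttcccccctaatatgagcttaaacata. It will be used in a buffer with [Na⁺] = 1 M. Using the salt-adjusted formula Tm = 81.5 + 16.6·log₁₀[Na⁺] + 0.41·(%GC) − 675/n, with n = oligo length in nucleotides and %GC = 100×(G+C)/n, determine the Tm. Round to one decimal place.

Length n = 44. Counting bases: G=7, T=15, A=12, C=10
G+C = 17, so %GC = 17/44 × 100 = 38.636%
Salt term: 16.6 × (0) = 0
GC term: 0.41 × 38.636 = 15.841; length term: −675/44 = −15.341
Tm = 81.5 + (0) + 15.841 − 15.341 = 82 → 82.0°C

82.0°C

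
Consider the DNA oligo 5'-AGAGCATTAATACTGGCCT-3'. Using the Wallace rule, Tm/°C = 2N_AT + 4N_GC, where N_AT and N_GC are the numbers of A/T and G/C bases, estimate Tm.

54°C

Counting bases: T=5, A=6, C=4, G=4
A+T = 11, G+C = 8
Tm = 2(11) + 4(8) = 22 + 32 = 54°C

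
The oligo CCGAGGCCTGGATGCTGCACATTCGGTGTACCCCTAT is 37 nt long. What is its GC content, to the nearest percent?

Base counts: C=12, T=9, A=6, G=10
G+C = 10 + 12 = 22 out of 37 bases
%GC = 22/37 × 100 = 59.46% ≈ 59%

59%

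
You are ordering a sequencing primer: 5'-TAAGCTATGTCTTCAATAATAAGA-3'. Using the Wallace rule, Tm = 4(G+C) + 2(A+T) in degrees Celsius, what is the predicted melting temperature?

60°C

G=3, C=3, T=8, A=10
AT pairs contribute 18, GC pairs contribute 6.
Tm = 4·6 + 2·18 = 24 + 36 = 60°C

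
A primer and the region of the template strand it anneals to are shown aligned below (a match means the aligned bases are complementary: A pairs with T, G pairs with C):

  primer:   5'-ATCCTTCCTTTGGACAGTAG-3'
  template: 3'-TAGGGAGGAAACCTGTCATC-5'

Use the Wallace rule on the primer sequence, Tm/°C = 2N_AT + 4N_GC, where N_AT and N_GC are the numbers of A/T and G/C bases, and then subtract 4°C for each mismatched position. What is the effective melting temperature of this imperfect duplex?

Primer base counts: A=4, T=7, G=4, C=5 → A+T=11, G+C=9
Perfect-match Tm = 2(11) + 4(9) = 22 + 36 = 58°C
Mismatches (positions where the bases are not complementary): 1 (at position 5)
Effective Tm = 58 − 1×4 = 58 − 4 = 54°C

54°C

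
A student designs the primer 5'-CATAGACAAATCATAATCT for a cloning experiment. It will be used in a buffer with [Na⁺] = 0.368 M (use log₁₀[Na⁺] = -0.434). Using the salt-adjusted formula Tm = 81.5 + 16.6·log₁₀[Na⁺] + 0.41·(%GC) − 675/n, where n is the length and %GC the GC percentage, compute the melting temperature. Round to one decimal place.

Length n = 19. Counting bases: G=1, A=9, T=5, C=4
G+C = 5, so %GC = 5/19 × 100 = 26.316%
Salt term: 16.6 × (-0.434) = -7.204
GC term: 0.41 × 26.316 = 10.79; length term: −675/19 = −35.526
Tm = 81.5 + (-7.204) + 10.79 − 35.526 = 49.56 → 49.6°C

49.6°C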